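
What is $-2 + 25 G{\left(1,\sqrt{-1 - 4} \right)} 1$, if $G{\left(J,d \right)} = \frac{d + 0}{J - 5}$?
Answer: $-2 - \frac{25 i \sqrt{5}}{4} \approx -2.0 - 13.975 i$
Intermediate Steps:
$G{\left(J,d \right)} = \frac{d}{-5 + J}$
$-2 + 25 G{\left(1,\sqrt{-1 - 4} \right)} 1 = -2 + 25 \frac{\sqrt{-1 - 4}}{-5 + 1} \cdot 1 = -2 + 25 \frac{\sqrt{-5}}{-4} \cdot 1 = -2 + 25 i \sqrt{5} \left(- \frac{1}{4}\right) 1 = -2 + 25 - \frac{i \sqrt{5}}{4} \cdot 1 = -2 + 25 \left(- \frac{i \sqrt{5}}{4}\right) = -2 - \frac{25 i \sqrt{5}}{4}$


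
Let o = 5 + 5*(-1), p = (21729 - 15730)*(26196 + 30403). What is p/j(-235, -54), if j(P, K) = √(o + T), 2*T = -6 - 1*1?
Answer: -48505343*I*√14 ≈ -1.8149e+8*I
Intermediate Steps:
p = 339537401 (p = 5999*56599 = 339537401)
o = 0 (o = 5 - 5 = 0)
T = -7/2 (T = (-6 - 1*1)/2 = (-6 - 1)/2 = (½)*(-7) = -7/2 ≈ -3.5000)
j(P, K) = I*√14/2 (j(P, K) = √(0 - 7/2) = √(-7/2) = I*√14/2)
p/j(-235, -54) = 339537401/((I*√14/2)) = 339537401*(-I*√14/7) = -48505343*I*√14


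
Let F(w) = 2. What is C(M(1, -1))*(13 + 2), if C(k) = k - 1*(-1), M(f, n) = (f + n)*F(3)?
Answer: 15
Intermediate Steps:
M(f, n) = 2*f + 2*n (M(f, n) = (f + n)*2 = 2*f + 2*n)
C(k) = 1 + k (C(k) = k + 1 = 1 + k)
C(M(1, -1))*(13 + 2) = (1 + (2*1 + 2*(-1)))*(13 + 2) = (1 + (2 - 2))*15 = (1 + 0)*15 = 1*15 = 15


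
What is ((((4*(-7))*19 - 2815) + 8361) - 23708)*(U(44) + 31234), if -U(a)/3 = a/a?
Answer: -583832314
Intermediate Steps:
U(a) = -3 (U(a) = -3*a/a = -3*1 = -3)
((((4*(-7))*19 - 2815) + 8361) - 23708)*(U(44) + 31234) = ((((4*(-7))*19 - 2815) + 8361) - 23708)*(-3 + 31234) = (((-28*19 - 2815) + 8361) - 23708)*31231 = (((-532 - 2815) + 8361) - 23708)*31231 = ((-3347 + 8361) - 23708)*31231 = (5014 - 23708)*31231 = -18694*31231 = -583832314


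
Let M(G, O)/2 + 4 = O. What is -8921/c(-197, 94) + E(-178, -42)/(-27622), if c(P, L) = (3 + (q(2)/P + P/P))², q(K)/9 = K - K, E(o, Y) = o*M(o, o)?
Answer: -17675181/31568 ≈ -559.91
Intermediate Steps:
M(G, O) = -8 + 2*O
E(o, Y) = o*(-8 + 2*o)
q(K) = 0 (q(K) = 9*(K - K) = 9*0 = 0)
c(P, L) = 16 (c(P, L) = (3 + (0/P + P/P))² = (3 + (0 + 1))² = (3 + 1)² = 4² = 16)
-8921/c(-197, 94) + E(-178, -42)/(-27622) = -8921/16 + (2*(-178)*(-4 - 178))/(-27622) = -8921*1/16 + (2*(-178)*(-182))*(-1/27622) = -8921/16 + 64792*(-1/27622) = -8921/16 - 4628/1973 = -17675181/31568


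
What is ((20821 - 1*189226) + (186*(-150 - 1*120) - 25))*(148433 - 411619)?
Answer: 57545618900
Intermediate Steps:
((20821 - 1*189226) + (186*(-150 - 1*120) - 25))*(148433 - 411619) = ((20821 - 189226) + (186*(-150 - 120) - 25))*(-263186) = (-168405 + (186*(-270) - 25))*(-263186) = (-168405 + (-50220 - 25))*(-263186) = (-168405 - 50245)*(-263186) = -218650*(-263186) = 57545618900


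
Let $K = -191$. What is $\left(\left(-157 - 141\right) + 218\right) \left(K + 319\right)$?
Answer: $-10240$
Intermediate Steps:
$\left(\left(-157 - 141\right) + 218\right) \left(K + 319\right) = \left(\left(-157 - 141\right) + 218\right) \left(-191 + 319\right) = \left(\left(-157 - 141\right) + 218\right) 128 = \left(-298 + 218\right) 128 = \left(-80\right) 128 = -10240$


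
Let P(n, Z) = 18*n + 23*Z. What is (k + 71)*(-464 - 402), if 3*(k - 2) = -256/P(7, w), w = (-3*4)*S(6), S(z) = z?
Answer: -145196158/2295 ≈ -63266.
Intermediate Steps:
w = -72 (w = -3*4*6 = -12*6 = -72)
k = 4718/2295 (k = 2 + (-256/(18*7 + 23*(-72)))/3 = 2 + (-256/(126 - 1656))/3 = 2 + (-256/(-1530))/3 = 2 + (-256*(-1/1530))/3 = 2 + (1/3)*(128/765) = 2 + 128/2295 = 4718/2295 ≈ 2.0558)
(k + 71)*(-464 - 402) = (4718/2295 + 71)*(-464 - 402) = (167663/2295)*(-866) = -145196158/2295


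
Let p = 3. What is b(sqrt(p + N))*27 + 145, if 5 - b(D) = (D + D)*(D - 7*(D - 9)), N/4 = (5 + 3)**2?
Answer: 84196 - 3402*sqrt(259) ≈ 29446.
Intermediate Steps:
N = 256 (N = 4*(5 + 3)**2 = 4*8**2 = 4*64 = 256)
b(D) = 5 - 2*D*(63 - 6*D) (b(D) = 5 - (D + D)*(D - 7*(D - 9)) = 5 - 2*D*(D - 7*(-9 + D)) = 5 - 2*D*(D + (63 - 7*D)) = 5 - 2*D*(63 - 6*D))
b(sqrt(p + N))*27 + 145 = (5 - 126*sqrt(3 + 256) + 12*(sqrt(3 + 256))**2)*27 + 145 = (5 - 126*sqrt(259) + 12*(sqrt(259))**2)*27 + 145 = (5 - 126*sqrt(259) + 12*259)*27 + 145 = (5 - 126*sqrt(259) + 3108)*27 + 145 = (3113 - 126*sqrt(259))*27 + 145 = (84051 - 3402*sqrt(259)) + 145 = 84196 - 3402*sqrt(259)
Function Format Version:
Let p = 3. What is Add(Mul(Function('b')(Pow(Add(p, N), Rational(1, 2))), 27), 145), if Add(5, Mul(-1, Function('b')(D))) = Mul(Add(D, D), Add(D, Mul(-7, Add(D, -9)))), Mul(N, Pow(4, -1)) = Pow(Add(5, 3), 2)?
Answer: Add(84196, Mul(-3402, Pow(259, Rational(1, 2)))) ≈ 29446.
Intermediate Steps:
N = 256 (N = Mul(4, Pow(Add(5, 3), 2)) = Mul(4, Pow(8, 2)) = Mul(4, 64) = 256)
Function('b')(D) = Add(5, Mul(-2, D, Add(63, Mul(-6, D)))) (Function('b')(D) = Add(5, Mul(-1, Mul(Add(D, D), Add(D, Mul(-7, Add(D, -9)))))) = Add(5, Mul(-1, Mul(Mul(2, D), Add(D, Mul(-7, Add(-9, D)))))) = Add(5, Mul(-1, Mul(Mul(2, D), Add(D, Add(63, Mul(-7, D)))))) = Add(5, Mul(-1, Mul(Mul(2, D), Add(63, Mul(-6, D))))) = Add(5, Mul(-1, Mul(2, D, Add(63, Mul(-6, D))))) = Add(5, Mul(-2, D, Add(63, Mul(-6, D)))))
Add(Mul(Function('b')(Pow(Add(p, N), Rational(1, 2))), 27), 145) = Add(Mul(Add(5, Mul(-126, Pow(Add(3, 256), Rational(1, 2))), Mul(12, Pow(Pow(Add(3, 256), Rational(1, 2)), 2))), 27), 145) = Add(Mul(Add(5, Mul(-126, Pow(259, Rational(1, 2))), Mul(12, Pow(Pow(259, Rational(1, 2)), 2))), 27), 145) = Add(Mul(Add(5, Mul(-126, Pow(259, Rational(1, 2))), Mul(12, 259)), 27), 145) = Add(Mul(Add(5, Mul(-126, Pow(259, Rational(1, 2))), 3108), 27), 145) = Add(Mul(Add(3113, Mul(-126, Pow(259, Rational(1, 2)))), 27), 145) = Add(Add(84051, Mul(-3402, Pow(259, Rational(1, 2)))), 145) = Add(84196, Mul(-3402, Pow(259, Rational(1, 2))))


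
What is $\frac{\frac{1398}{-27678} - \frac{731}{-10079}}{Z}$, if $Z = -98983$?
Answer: $- \frac{1023696}{4602157867741} \approx -2.2244 \cdot 10^{-7}$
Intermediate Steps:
$\frac{\frac{1398}{-27678} - \frac{731}{-10079}}{Z} = \frac{\frac{1398}{-27678} - \frac{731}{-10079}}{-98983} = \left(1398 \left(- \frac{1}{27678}\right) - - \frac{731}{10079}\right) \left(- \frac{1}{98983}\right) = \left(- \frac{233}{4613} + \frac{731}{10079}\right) \left(- \frac{1}{98983}\right) = \frac{1023696}{46494427} \left(- \frac{1}{98983}\right) = - \frac{1023696}{4602157867741}$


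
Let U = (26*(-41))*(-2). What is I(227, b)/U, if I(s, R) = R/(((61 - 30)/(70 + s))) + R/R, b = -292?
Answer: -86693/66092 ≈ -1.3117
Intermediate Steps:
U = 2132 (U = -1066*(-2) = 2132)
I(s, R) = 1 + R*(70/31 + s/31) (I(s, R) = R/((31/(70 + s))) + 1 = R*(70/31 + s/31) + 1 = 1 + R*(70/31 + s/31))
I(227, b)/U = (1 + (70/31)*(-292) + (1/31)*(-292)*227)/2132 = (1 - 20440/31 - 66284/31)*(1/2132) = -86693/31*1/2132 = -86693/66092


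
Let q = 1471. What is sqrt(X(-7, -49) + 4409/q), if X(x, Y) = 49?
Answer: 2*sqrt(28128462)/1471 ≈ 7.2109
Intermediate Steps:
sqrt(X(-7, -49) + 4409/q) = sqrt(49 + 4409/1471) = sqrt(76488/1471) = 2*sqrt(28128462)/1471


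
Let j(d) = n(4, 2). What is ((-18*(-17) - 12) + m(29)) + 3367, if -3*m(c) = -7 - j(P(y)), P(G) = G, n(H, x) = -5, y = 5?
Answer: 10985/3 ≈ 3661.7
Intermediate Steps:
j(d) = -5
m(c) = ⅔ (m(c) = -(-7 - 1*(-5))/3 = -(-7 + 5)/3 = -⅓*(-2) = ⅔)
((-18*(-17) - 12) + m(29)) + 3367 = ((-18*(-17) - 12) + ⅔) + 3367 = ((306 - 12) + ⅔) + 3367 = (294 + ⅔) + 3367 = 884/3 + 3367 = 10985/3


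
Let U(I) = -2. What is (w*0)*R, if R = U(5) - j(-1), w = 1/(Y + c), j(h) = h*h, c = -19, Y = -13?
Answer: 0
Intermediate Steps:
j(h) = h**2
w = -1/32 (w = 1/(-13 - 19) = 1/(-32) = -1/32 ≈ -0.031250)
R = -3 (R = -2 - 1*(-1)**2 = -2 - 1*1 = -2 - 1 = -3)
(w*0)*R = -1/32*0*(-3) = 0*(-3) = 0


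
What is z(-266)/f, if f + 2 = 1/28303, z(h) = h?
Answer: 7528598/56605 ≈ 133.00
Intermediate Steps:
f = -56605/28303 (f = -2 + 1/28303 = -56605/28303 ≈ -2.0000)
z(-266)/f = -266/(-56605/28303) = -266*(-28303/56605) = 7528598/56605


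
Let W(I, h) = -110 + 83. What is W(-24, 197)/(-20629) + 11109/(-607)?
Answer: -229151172/12521803 ≈ -18.300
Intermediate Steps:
W(I, h) = -27
W(-24, 197)/(-20629) + 11109/(-607) = -27/(-20629) + 11109/(-607) = -27*(-1/20629) + 11109*(-1/607) = 27/20629 - 11109/607 = -229151172/12521803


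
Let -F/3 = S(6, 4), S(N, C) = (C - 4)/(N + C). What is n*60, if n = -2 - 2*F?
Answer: -120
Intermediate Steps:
S(N, C) = (-4 + C)/(C + N)
F = 0 (F = -3*(-4 + 4)/(4 + 6) = -3*0/10 = -3*0 = 0)
n = -2 (n = -2 - 2*0 = -2 + 0 = -2)
n*60 = -2*60 = -120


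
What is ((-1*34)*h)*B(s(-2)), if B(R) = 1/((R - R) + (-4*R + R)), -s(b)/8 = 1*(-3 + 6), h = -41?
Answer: 697/36 ≈ 19.361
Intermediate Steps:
s(b) = -24 (s(b) = -8*(-3 + 6) = -8*3 = -24)
B(R) = -1/(3*R) (B(R) = 1/(0 - 3*R) = 1/(-3*R) = -1/(3*R))
((-1*34)*h)*B(s(-2)) = (-1*34*(-41))*(-⅓/(-24)) = (-34*(-41))*(-⅓*(-1/24)) = 1394*(1/72) = 697/36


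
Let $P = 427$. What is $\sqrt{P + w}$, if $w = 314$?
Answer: $\sqrt{741} \approx 27.221$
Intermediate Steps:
$\sqrt{P + w} = \sqrt{427 + 314} = \sqrt{741}$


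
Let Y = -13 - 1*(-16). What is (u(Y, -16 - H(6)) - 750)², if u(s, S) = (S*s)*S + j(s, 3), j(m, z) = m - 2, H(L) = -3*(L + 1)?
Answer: 454276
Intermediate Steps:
Y = 3 (Y = -13 + 16 = 3)
H(L) = -3 - 3*L (H(L) = -3*(1 + L) = -3 - 3*L)
j(m, z) = -2 + m
u(s, S) = -2 + s + s*S² (u(s, S) = (S*s)*S + (-2 + s) = s*S² + (-2 + s) = -2 + s + s*S²)
(u(Y, -16 - H(6)) - 750)² = ((-2 + 3 + 3*(-16 - (-3 - 3*6))²) - 750)² = ((-2 + 3 + 3*(-16 - (-3 - 18))²) - 750)² = ((-2 + 3 + 3*(-16 - 1*(-21))²) - 750)² = ((-2 + 3 + 3*(-16 + 21)²) - 750)² = ((-2 + 3 + 3*5²) - 750)² = ((-2 + 3 + 3*25) - 750)² = ((-2 + 3 + 75) - 750)² = (76 - 750)² = (-674)² = 454276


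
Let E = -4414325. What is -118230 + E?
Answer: -4532555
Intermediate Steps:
-118230 + E = -118230 - 4414325 = -4532555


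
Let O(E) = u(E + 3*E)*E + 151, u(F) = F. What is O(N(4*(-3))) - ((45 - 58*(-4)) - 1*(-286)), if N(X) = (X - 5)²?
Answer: 333672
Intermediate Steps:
N(X) = (-5 + X)²
O(E) = 151 + 4*E² (O(E) = (E + 3*E)*E + 151 = (4*E)*E + 151 = 4*E² + 151 = 151 + 4*E²)
O(N(4*(-3))) - ((45 - 58*(-4)) - 1*(-286)) = (151 + 4*((-5 + 4*(-3))²)²) - ((45 - 58*(-4)) - 1*(-286)) = (151 + 4*((-5 - 12)²)²) - ((45 + 232) + 286) = (151 + 4*((-17)²)²) - (277 + 286) = (151 + 4*289²) - 1*563 = (151 + 4*83521) - 563 = (151 + 334084) - 563 = 334235 - 563 = 333672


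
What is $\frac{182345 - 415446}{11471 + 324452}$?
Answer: $- \frac{233101}{335923} \approx -0.69391$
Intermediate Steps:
$\frac{182345 - 415446}{11471 + 324452} = - \frac{233101}{335923}$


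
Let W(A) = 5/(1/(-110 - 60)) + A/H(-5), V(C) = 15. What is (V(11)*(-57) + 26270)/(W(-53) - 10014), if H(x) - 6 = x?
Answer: -25415/10917 ≈ -2.3280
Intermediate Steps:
H(x) = 6 + x
W(A) = -850 + A (W(A) = 5/(1/(-110 - 60)) + A/(6 - 5) = 5/(1/(-170)) + A/1 = 5/(-1/170) + A*1 = 5*(-170) + A = -850 + A)
(V(11)*(-57) + 26270)/(W(-53) - 10014) = (15*(-57) + 26270)/((-850 - 53) - 10014) = (-855 + 26270)/(-903 - 10014) = 25415/(-10917) = 25415*(-1/10917) = -25415/10917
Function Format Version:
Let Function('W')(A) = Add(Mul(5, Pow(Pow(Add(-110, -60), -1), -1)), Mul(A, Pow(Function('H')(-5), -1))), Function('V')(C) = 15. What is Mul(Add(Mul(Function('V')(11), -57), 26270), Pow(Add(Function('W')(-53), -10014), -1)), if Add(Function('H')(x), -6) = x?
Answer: Rational(-25415, 10917) ≈ -2.3280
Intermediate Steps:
Function('H')(x) = Add(6, x)
Function('W')(A) = Add(-850, A) (Function('W')(A) = Add(Mul(5, Pow(Pow(Add(-110, -60), -1), -1)), Mul(A, Pow(Add(6, -5), -1))) = Add(Mul(5, Pow(Pow(-170, -1), -1)), Mul(A, Pow(1, -1))) = Add(Mul(5, Pow(Rational(-1, 170), -1)), Mul(A, 1)) = Add(Mul(5, -170), A) = Add(-850, A))
Mul(Add(Mul(Function('V')(11), -57), 26270), Pow(Add(Function('W')(-53), -10014), -1)) = Mul(Add(Mul(15, -57), 26270), Pow(Add(Add(-850, -53), -10014), -1)) = Mul(Add(-855, 26270), Pow(Add(-903, -10014), -1)) = Mul(25415, Pow(-10917, -1)) = Mul(25415, Rational(-1, 10917)) = Rational(-25415, 10917)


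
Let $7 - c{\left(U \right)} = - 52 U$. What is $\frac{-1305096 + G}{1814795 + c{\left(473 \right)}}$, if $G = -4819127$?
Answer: $- \frac{6124223}{1839398} \approx -3.3295$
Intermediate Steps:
$c{\left(U \right)} = 7 + 52 U$ ($c{\left(U \right)} = 7 - - 52 U = 7 + 52 U$)
$\frac{-1305096 + G}{1814795 + c{\left(473 \right)}} = \frac{-1305096 - 4819127}{1814795 + \left(7 + 52 \cdot 473\right)} = - \frac{6124223}{1814795 + \left(7 + 24596\right)} = - \frac{6124223}{1814795 + 24603} = - \frac{6124223}{1839398}$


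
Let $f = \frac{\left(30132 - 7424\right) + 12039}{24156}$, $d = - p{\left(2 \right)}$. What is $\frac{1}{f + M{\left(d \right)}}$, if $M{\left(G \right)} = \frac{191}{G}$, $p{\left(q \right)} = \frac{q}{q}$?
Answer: $- \frac{24156}{4579049} \approx -0.0052753$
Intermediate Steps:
$p{\left(q \right)} = 1$
$d = -1$ ($d = \left(-1\right) 1 = -1$)
$f = \frac{34747}{24156}$ ($f = \left(22708 + 12039\right) \frac{1}{24156} = 34747 \cdot \frac{1}{24156} = \frac{34747}{24156} \approx 1.4384$)
$\frac{1}{f + M{\left(d \right)}} = \frac{1}{\frac{34747}{24156} + \frac{191}{-1}} = \frac{1}{\frac{34747}{24156} + 191 \left(-1\right)} = \frac{1}{\frac{34747}{24156} - 191} = \frac{1}{- \frac{4579049}{24156}} = - \frac{24156}{4579049}$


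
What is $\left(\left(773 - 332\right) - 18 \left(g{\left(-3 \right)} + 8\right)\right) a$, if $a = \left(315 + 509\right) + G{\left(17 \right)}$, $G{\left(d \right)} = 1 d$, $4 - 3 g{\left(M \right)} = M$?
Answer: $214455$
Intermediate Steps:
$g{\left(M \right)} = \frac{4}{3} - \frac{M}{3}$
$G{\left(d \right)} = d$
$a = 841$ ($a = \left(315 + 509\right) + 17 = 824 + 17 = 841$)
$\left(\left(773 - 332\right) - 18 \left(g{\left(-3 \right)} + 8\right)\right) a = \left(\left(773 - 332\right) - 18 \left(\left(\frac{4}{3} - -1\right) + 8\right)\right) 841 = \left(\left(773 - 332\right) - 18 \left(\left(\frac{4}{3} + 1\right) + 8\right)\right) 841 = \left(441 - 18 \left(\frac{7}{3} + 8\right)\right) 841 = \left(441 - 186\right) 841 = 255 \cdot 841 = 214455$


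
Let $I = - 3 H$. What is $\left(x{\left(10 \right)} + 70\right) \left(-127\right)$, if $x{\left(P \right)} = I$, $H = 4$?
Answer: $-7366$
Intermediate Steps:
$I = -12$ ($I = \left(-3\right) 4 = -12$)
$x{\left(P \right)} = -12$
$\left(x{\left(10 \right)} + 70\right) \left(-127\right) = \left(-12 + 70\right) \left(-127\right) = 58 \left(-127\right) = -7366$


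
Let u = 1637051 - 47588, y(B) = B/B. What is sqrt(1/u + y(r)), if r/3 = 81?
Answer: 2*sqrt(7797513018)/176607 ≈ 1.0000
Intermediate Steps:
r = 243 (r = 3*81 = 243)
y(B) = 1
u = 1589463
sqrt(1/u + y(r)) = sqrt(1/1589463 + 1) = sqrt(1589464/1589463) = 2*sqrt(7797513018)/176607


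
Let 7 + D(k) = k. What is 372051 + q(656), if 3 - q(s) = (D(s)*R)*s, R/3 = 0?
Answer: 372054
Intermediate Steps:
R = 0 (R = 3*0 = 0)
D(k) = -7 + k
q(s) = 3 (q(s) = 3 - (-7 + s)*0*s = 3 - 0*s = 3 - 1*0 = 3 + 0 = 3)
372051 + q(656) = 372051 + 3 = 372054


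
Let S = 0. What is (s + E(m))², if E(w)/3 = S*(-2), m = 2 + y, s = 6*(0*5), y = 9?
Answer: 0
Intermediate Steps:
s = 0 (s = 6*0 = 0)
m = 11 (m = 2 + 9 = 11)
E(w) = 0 (E(w) = 3*(0*(-2)) = 3*0 = 0)
(s + E(m))² = (0 + 0)² = 0² = 0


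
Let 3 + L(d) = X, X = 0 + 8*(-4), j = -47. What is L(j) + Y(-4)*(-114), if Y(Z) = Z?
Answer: 421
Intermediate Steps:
X = -32 (X = 0 - 32 = -32)
L(d) = -35 (L(d) = -3 - 32 = -35)
L(j) + Y(-4)*(-114) = -35 - 4*(-114) = -35 + 456 = 421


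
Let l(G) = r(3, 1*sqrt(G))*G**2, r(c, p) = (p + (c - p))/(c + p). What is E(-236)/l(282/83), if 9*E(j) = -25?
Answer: -172225/715716 - 2075*sqrt(23406)/2147148 ≈ -0.38848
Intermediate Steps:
E(j) = -25/9 (E(j) = (1/9)*(-25) = -25/9)
r(c, p) = c/(c + p)
l(G) = 3*G**2/(3 + sqrt(G)) (l(G) = (3/(3 + 1*sqrt(G)))*G**2 = (3/(3 + sqrt(G)))*G**2 = 3*G**2/(3 + sqrt(G)))
E(-236)/l(282/83) = -(172225/715716 + 2075*sqrt(23406)/2147148) = -25*(6889/79524 + 83*sqrt(23406)/238572)/9 = -172225/715716 - 2075*sqrt(23406)/2147148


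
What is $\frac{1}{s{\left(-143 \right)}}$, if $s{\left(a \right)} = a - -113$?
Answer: $- \frac{1}{30} \approx -0.033333$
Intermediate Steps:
$s{\left(a \right)} = 113 + a$ ($s{\left(a \right)} = a + 113 = 113 + a$)
$\frac{1}{s{\left(-143 \right)}} = \frac{1}{113 - 143} = \frac{1}{-30} = - \frac{1}{30}$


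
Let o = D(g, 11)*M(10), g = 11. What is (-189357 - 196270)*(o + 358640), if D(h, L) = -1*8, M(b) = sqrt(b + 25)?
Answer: -138301267280 + 3085016*sqrt(35) ≈ -1.3828e+11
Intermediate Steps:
M(b) = sqrt(25 + b)
D(h, L) = -8
o = -8*sqrt(35) (o = -8*sqrt(25 + 10) = -8*sqrt(35) ≈ -47.329)
(-189357 - 196270)*(o + 358640) = (-189357 - 196270)*(-8*sqrt(35) + 358640) = -385627*(358640 - 8*sqrt(35)) = -138301267280 + 3085016*sqrt(35)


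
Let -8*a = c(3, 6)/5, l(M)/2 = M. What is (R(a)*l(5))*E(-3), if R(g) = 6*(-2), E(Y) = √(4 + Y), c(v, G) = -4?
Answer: -120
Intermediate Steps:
l(M) = 2*M
a = ⅒ (a = -(-1)/(2*5) = -⅛*(-⅘) = ⅒ ≈ 0.10000)
R(g) = -12
(R(a)*l(5))*E(-3) = (-24*5)*√(4 - 3) = (-12*10)*√1 = -120*1 = -120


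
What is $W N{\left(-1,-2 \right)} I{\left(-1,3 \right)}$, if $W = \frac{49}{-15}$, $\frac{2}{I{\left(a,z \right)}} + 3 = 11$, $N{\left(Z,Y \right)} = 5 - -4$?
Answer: $- \frac{147}{20} \approx -7.35$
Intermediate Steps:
$N{\left(Z,Y \right)} = 9$ ($N{\left(Z,Y \right)} = 5 + 4 = 9$)
$I{\left(a,z \right)} = \frac{1}{4}$ ($I{\left(a,z \right)} = \frac{2}{-3 + 11} = \frac{2}{8} = 2 \cdot \frac{1}{8} = \frac{1}{4}$)
$W = - \frac{49}{15}$ ($W = 49 \left(- \frac{1}{15}\right) = - \frac{49}{15} \approx -3.2667$)
$W N{\left(-1,-2 \right)} I{\left(-1,3 \right)} = \left(- \frac{49}{15}\right) 9 \cdot \frac{1}{4} = \left(- \frac{147}{5}\right) \frac{1}{4} = - \frac{147}{20}$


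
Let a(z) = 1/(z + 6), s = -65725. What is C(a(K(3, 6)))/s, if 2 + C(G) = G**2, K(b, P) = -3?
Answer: 17/591525 ≈ 2.8739e-5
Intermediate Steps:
a(z) = 1/(6 + z)
C(G) = -2 + G**2
C(a(K(3, 6)))/s = (-2 + (1/(6 - 3))**2)/(-65725) = (-2 + (1/3)**2)*(-1/65725) = (-2 + 1/9)*(-1/65725) = -17/9*(-1/65725) = 17/591525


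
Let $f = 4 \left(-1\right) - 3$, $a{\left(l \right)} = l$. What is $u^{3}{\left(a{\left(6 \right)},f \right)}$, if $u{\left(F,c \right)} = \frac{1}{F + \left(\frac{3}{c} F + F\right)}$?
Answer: $\frac{343}{287496} \approx 0.0011931$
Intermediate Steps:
$f = -7$ ($f = -4 - 3 = -7$)
$u{\left(F,c \right)} = \frac{1}{2 F + \frac{3 F}{c}}$ ($u{\left(F,c \right)} = \frac{1}{F + \left(\frac{3 F}{c} + F\right)} = \frac{1}{F + \left(F + \frac{3 F}{c}\right)} = \frac{1}{2 F + \frac{3 F}{c}}$)
$u^{3}{\left(a{\left(6 \right)},f \right)} = \left(- \frac{7}{6 \left(3 + 2 \left(-7\right)\right)}\right)^{3} = \left(\left(-7\right) \frac{1}{6} \frac{1}{3 - 14}\right)^{3} = \left(\left(-7\right) \frac{1}{6} \frac{1}{-11}\right)^{3} = \left(\left(-7\right) \frac{1}{6} \left(- \frac{1}{11}\right)\right)^{3} = \left(\frac{7}{66}\right)^{3} = \frac{343}{287496}$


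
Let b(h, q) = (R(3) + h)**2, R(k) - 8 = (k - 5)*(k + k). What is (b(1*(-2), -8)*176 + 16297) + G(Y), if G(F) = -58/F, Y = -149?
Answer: 3372375/149 ≈ 22633.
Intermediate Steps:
R(k) = 8 + 2*k*(-5 + k) (R(k) = 8 + (k - 5)*(k + k) = 8 + (-5 + k)*(2*k) = 8 + 2*k*(-5 + k))
b(h, q) = (-4 + h)**2 (b(h, q) = ((8 - 10*3 + 2*3**2) + h)**2 = ((8 - 30 + 2*9) + h)**2 = ((8 - 30 + 18) + h)**2 = (-4 + h)**2)
(b(1*(-2), -8)*176 + 16297) + G(Y) = ((-4 + 1*(-2))**2*176 + 16297) - 58/(-149) = ((-4 - 2)**2*176 + 16297) - 58*(-1/149) = ((-6)**2*176 + 16297) + 58/149 = (36*176 + 16297) + 58/149 = (6336 + 16297) + 58/149 = 22633 + 58/149 = 3372375/149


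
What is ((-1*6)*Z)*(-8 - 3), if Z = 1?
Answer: 66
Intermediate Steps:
((-1*6)*Z)*(-8 - 3) = (-1*6*1)*(-8 - 3) = -6*1*(-11) = -6*(-11) = 66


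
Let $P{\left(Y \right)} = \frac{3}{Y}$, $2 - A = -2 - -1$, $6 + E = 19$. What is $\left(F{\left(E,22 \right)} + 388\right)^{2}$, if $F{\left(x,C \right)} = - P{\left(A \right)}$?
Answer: $149769$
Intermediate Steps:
$E = 13$ ($E = -6 + 19 = 13$)
$A = 3$ ($A = 2 - \left(-2 - -1\right) = 2 - \left(-2 + 1\right) = 2 - -1 = 2 + 1 = 3$)
$F{\left(x,C \right)} = -1$ ($F{\left(x,C \right)} = - \frac{3}{3} = \left(-1\right) 1 = -1$)
$\left(F{\left(E,22 \right)} + 388\right)^{2} = \left(-1 + 388\right)^{2} = 387^{2} = 149769$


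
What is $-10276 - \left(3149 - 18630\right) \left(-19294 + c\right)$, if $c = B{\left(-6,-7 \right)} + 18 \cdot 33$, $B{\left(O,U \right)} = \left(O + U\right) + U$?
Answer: $-289814596$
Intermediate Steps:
$B{\left(O,U \right)} = O + 2 U$
$c = 574$ ($c = \left(-6 + 2 \left(-7\right)\right) + 18 \cdot 33 = \left(-6 - 14\right) + 594 = -20 + 594 = 574$)
$-10276 - \left(3149 - 18630\right) \left(-19294 + c\right) = -10276 - \left(3149 - 18630\right) \left(-19294 + 574\right) = -10276 - \left(-15481\right) \left(-18720\right) = -10276 - 289804320 = -289814596$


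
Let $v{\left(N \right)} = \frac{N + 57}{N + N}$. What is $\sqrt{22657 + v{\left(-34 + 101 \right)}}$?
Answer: $\frac{\sqrt{101711427}}{67} \approx 150.53$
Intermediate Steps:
$v{\left(N \right)} = \frac{57 + N}{2 N}$
$\sqrt{22657 + v{\left(-34 + 101 \right)}} = \sqrt{22657 + \frac{57 + \left(-34 + 101\right)}{2 \left(-34 + 101\right)}} = \sqrt{22657 + \frac{57 + 67}{2 \cdot 67}} = \sqrt{22657 + \frac{1}{2} \cdot \frac{1}{67} \cdot 124} = \sqrt{22657 + \frac{62}{67}} = \sqrt{\frac{1518081}{67}} = \frac{\sqrt{101711427}}{67}$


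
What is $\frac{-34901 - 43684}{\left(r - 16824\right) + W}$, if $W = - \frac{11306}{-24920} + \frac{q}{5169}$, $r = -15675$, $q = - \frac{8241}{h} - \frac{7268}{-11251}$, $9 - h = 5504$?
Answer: $\frac{1788072009375621060}{739450789041356153} \approx 2.4181$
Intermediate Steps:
$h = -5495$ ($h = 9 - 5504 = -5495$)
$q = \frac{132657151}{61824245}$ ($q = - \frac{8241}{-5495} - \frac{7268}{-11251} = \left(-8241\right) \left(- \frac{1}{5495}\right) - - \frac{7268}{11251} = \frac{8241}{5495} + \frac{7268}{11251} = \frac{132657151}{61824245} \approx 2.1457$)
$W = \frac{10332453818611}{22753349995236}$ ($W = - \frac{11306}{-24920} + \frac{132657151}{61824245 \cdot 5169} = \left(-11306\right) \left(- \frac{1}{24920}\right) + \frac{132657151}{61824245} \cdot \frac{1}{5169} = \frac{5653}{12460} + \frac{132657151}{319569522405} = \frac{10332453818611}{22753349995236} \approx 0.45411$)
$\frac{-34901 - 43684}{\left(r - 16824\right) + W} = \frac{-34901 - 43684}{\left(-15675 - 16824\right) + \frac{10332453818611}{22753349995236}} = - \frac{78585}{\left(-15675 - 16824\right) + \frac{10332453818611}{22753349995236}} = - \frac{78585}{-32499 + \frac{10332453818611}{22753349995236}} = - \frac{78585}{- \frac{739450789041356153}{22753349995236}} = \left(-78585\right) \left(- \frac{22753349995236}{739450789041356153}\right) = \frac{1788072009375621060}{739450789041356153}$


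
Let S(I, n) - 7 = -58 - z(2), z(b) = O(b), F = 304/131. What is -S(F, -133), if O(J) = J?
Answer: 53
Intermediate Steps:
F = 304/131 (F = 304*(1/131) = 304/131 ≈ 2.3206)
z(b) = b
S(I, n) = -53 (S(I, n) = 7 + (-58 - 1*2) = 7 + (-58 - 2) = 7 - 60 = -53)
-S(F, -133) = -1*(-53) = 53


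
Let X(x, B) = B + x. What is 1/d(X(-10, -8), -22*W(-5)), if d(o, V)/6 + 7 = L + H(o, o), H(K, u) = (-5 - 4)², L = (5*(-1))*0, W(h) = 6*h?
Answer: 1/444 ≈ 0.0022523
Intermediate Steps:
L = 0 (L = -5*0 = 0)
H(K, u) = 81 (H(K, u) = (-9)² = 81)
d(o, V) = 444 (d(o, V) = -42 + 6*(0 + 81) = -42 + 6*81 = -42 + 486 = 444)
1/d(X(-10, -8), -22*W(-5)) = 1/444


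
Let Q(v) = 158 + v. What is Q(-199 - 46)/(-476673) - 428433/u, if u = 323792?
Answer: -2347060615/1774056368 ≈ -1.3230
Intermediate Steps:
Q(-199 - 46)/(-476673) - 428433/u = (158 + (-199 - 46))/(-476673) - 428433/323792 = (158 - 245)*(-1/476673) - 428433*1/323792 = -87*(-1/476673) - 428433/323792 = 1/5479 - 428433/323792 = -2347060615/1774056368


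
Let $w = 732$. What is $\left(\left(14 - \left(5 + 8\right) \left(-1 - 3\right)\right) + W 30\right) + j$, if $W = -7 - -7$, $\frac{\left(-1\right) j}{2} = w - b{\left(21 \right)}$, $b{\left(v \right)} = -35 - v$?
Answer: $-1510$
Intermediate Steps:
$j = -1576$ ($j = - 2 \left(732 - \left(-35 - 21\right)\right) = - 2 \left(732 - -56\right) = - 2 \left(732 + 56\right) = \left(-2\right) 788 = -1576$)
$W = 0$ ($W = -7 + 7 = 0$)
$\left(\left(14 - \left(5 + 8\right) \left(-1 - 3\right)\right) + W 30\right) + j = \left(\left(14 - \left(5 + 8\right) \left(-1 - 3\right)\right) + 0 \cdot 30\right) - 1576 = \left(\left(14 - 13 \left(-4\right)\right) + 0\right) - 1576 = \left(\left(14 - -52\right) + 0\right) - 1576 = \left(\left(14 + 52\right) + 0\right) - 1576 = \left(66 + 0\right) - 1576 = 66 - 1576 = -1510$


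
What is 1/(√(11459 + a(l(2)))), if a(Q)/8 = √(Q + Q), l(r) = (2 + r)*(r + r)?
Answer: (11459 + 32*√2)^(-½) ≈ 0.0093233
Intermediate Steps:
l(r) = 2*r*(2 + r) (l(r) = (2 + r)*(2*r) = 2*r*(2 + r))
a(Q) = 8*√2*√Q (a(Q) = 8*√(Q + Q) = 8*√(2*Q) = 8*(√2*√Q) = 8*√2*√Q)
1/(√(11459 + a(l(2)))) = 1/(√(11459 + 8*√2*√(2*2*(2 + 2)))) = 1/(√(11459 + 8*√2*√(2*2*4))) = 1/(√(11459 + 8*√2*√16)) = 1/(√(11459 + 8*√2*4)) = 1/(√(11459 + 32*√2)) = (11459 + 32*√2)^(-½)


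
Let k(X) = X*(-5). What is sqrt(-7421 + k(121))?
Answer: I*sqrt(8026) ≈ 89.588*I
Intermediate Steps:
k(X) = -5*X
sqrt(-7421 + k(121)) = sqrt(-7421 - 5*121) = sqrt(-7421 - 605) = sqrt(-8026) = I*sqrt(8026)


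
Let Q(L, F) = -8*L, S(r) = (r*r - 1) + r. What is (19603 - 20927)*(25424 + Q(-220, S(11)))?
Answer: -35991616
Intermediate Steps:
S(r) = -1 + r + r² (S(r) = (r² - 1) + r = (-1 + r²) + r = -1 + r + r²)
(19603 - 20927)*(25424 + Q(-220, S(11))) = (19603 - 20927)*(25424 - 8*(-220)) = -1324*(25424 + 1760) = -1324*27184 = -35991616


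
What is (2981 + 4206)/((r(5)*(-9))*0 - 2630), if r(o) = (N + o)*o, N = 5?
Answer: -7187/2630 ≈ -2.7327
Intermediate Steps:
r(o) = o*(5 + o) (r(o) = (5 + o)*o = o*(5 + o))
(2981 + 4206)/((r(5)*(-9))*0 - 2630) = (2981 + 4206)/(((5*(5 + 5))*(-9))*0 - 2630) = 7187/(((5*10)*(-9))*0 - 2630) = 7187/((50*(-9))*0 - 2630) = 7187/(-450*0 - 2630) = 7187/(0 - 2630) = 7187/(-2630) = 7187*(-1/2630) = -7187/2630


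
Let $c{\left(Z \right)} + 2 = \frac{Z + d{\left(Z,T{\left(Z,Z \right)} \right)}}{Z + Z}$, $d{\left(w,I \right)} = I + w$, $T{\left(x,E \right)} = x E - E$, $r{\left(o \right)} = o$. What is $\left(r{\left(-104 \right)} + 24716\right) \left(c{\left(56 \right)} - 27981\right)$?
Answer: $-688016154$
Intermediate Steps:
$T{\left(x,E \right)} = - E + E x$ ($T{\left(x,E \right)} = E x - E = - E + E x$)
$c{\left(Z \right)} = -2 + \frac{2 Z + Z \left(-1 + Z\right)}{2 Z}$ ($c{\left(Z \right)} = -2 + \frac{Z + \left(Z \left(-1 + Z\right) + Z\right)}{Z + Z} = -2 + \frac{Z + \left(Z + Z \left(-1 + Z\right)\right)}{2 Z} = -2 + \left(2 Z + Z \left(-1 + Z\right)\right) \frac{1}{2 Z} = -2 + \frac{2 Z + Z \left(-1 + Z\right)}{2 Z}$)
$\left(r{\left(-104 \right)} + 24716\right) \left(c{\left(56 \right)} - 27981\right) = \left(-104 + 24716\right) \left(\left(- \frac{3}{2} + \frac{1}{2} \cdot 56\right) - 27981\right) = 24612 \left(\left(- \frac{3}{2} + 28\right) - 27981\right) = 24612 \left(\frac{53}{2} - 27981\right) = 24612 \left(- \frac{55909}{2}\right) = -688016154$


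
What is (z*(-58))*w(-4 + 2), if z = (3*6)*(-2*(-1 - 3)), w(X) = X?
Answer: 16704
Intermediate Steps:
z = 144 (z = 18*(-2*(-4)) = 18*8 = 144)
(z*(-58))*w(-4 + 2) = (144*(-58))*(-4 + 2) = -8352*(-2) = 16704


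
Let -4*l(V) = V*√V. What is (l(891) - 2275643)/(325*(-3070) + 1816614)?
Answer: -2275643/818864 - 8019*√11/3275456 ≈ -2.7871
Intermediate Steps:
l(V) = -V^(3/2)/4 (l(V) = -V*√V/4 = -V^(3/2)/4)
(l(891) - 2275643)/(325*(-3070) + 1816614) = (-8019*√11/4 - 2275643)/(325*(-3070) + 1816614) = (-8019*√11/4 - 2275643)/(-997750 + 1816614) = (-8019*√11/4 - 2275643)/818864 = (-2275643 - 8019*√11/4)*(1/818864) = -2275643/818864 - 8019*√11/3275456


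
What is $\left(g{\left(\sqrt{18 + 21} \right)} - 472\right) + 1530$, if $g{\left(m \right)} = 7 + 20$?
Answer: $1085$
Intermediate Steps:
$g{\left(m \right)} = 27$
$\left(g{\left(\sqrt{18 + 21} \right)} - 472\right) + 1530 = \left(27 - 472\right) + 1530 = -445 + 1530 = 1085$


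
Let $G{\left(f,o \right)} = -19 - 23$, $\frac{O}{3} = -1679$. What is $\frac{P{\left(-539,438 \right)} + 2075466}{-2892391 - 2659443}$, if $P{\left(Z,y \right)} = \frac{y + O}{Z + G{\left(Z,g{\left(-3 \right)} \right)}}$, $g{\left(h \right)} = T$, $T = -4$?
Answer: $- \frac{172264335}{460802222} \approx -0.37384$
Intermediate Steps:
$g{\left(h \right)} = -4$
$O = -5037$ ($O = 3 \left(-1679\right) = -5037$)
$G{\left(f,o \right)} = -42$ ($G{\left(f,o \right)} = -19 - 23 = -42$)
$P{\left(Z,y \right)} = \frac{-5037 + y}{-42 + Z}$ ($P{\left(Z,y \right)} = \frac{y - 5037}{Z - 42} = \frac{-5037 + y}{-42 + Z}$)
$\frac{P{\left(-539,438 \right)} + 2075466}{-2892391 - 2659443} = \frac{\frac{-5037 + 438}{-42 - 539} + 2075466}{-2892391 - 2659443} = \frac{\frac{1}{-581} \left(-4599\right) + 2075466}{-5551834} = \left(\left(- \frac{1}{581}\right) \left(-4599\right) + 2075466\right) \left(- \frac{1}{5551834}\right) = \left(\frac{657}{83} + 2075466\right) \left(- \frac{1}{5551834}\right) = \frac{172264335}{83} \left(- \frac{1}{5551834}\right) = - \frac{172264335}{460802222}$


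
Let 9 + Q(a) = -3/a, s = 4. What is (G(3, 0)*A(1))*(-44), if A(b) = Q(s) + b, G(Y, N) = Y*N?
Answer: 0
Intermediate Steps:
Q(a) = -9 - 3/a
G(Y, N) = N*Y
A(b) = -39/4 + b (A(b) = (-9 - 3/4) + b = -39/4 + b)
(G(3, 0)*A(1))*(-44) = ((0*3)*(-39/4 + 1))*(-44) = (0*(-35/4))*(-44) = 0*(-44) = 0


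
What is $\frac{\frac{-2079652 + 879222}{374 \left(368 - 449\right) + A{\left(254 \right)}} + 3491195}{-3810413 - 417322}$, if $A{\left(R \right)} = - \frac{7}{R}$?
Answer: $- \frac{5372788745081}{6506216126601} \approx -0.82579$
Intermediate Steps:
$\frac{\frac{-2079652 + 879222}{374 \left(368 - 449\right) + A{\left(254 \right)}} + 3491195}{-3810413 - 417322} = \frac{\frac{-2079652 + 879222}{374 \left(368 - 449\right) - \frac{7}{254}} + 3491195}{-3810413 - 417322} = \frac{- \frac{1200430}{374 \left(-81\right) - \frac{7}{254}} + 3491195}{-4227735} = \left(- \frac{1200430}{-30294 - \frac{7}{254}} + 3491195\right) \left(- \frac{1}{4227735}\right) = \left(- \frac{1200430}{- \frac{7694683}{254}} + 3491195\right) \left(- \frac{1}{4227735}\right) = \left(\left(-1200430\right) \left(- \frac{254}{7694683}\right) + 3491195\right) \left(- \frac{1}{4227735}\right) = \left(\frac{304909220}{7694683} + 3491195\right) \left(- \frac{1}{4227735}\right) = \frac{26863943725405}{7694683} \left(- \frac{1}{4227735}\right) = - \frac{5372788745081}{6506216126601}$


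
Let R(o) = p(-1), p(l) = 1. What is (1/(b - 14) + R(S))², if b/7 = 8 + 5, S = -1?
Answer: 6084/5929 ≈ 1.0261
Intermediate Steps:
R(o) = 1
b = 91 (b = 7*(8 + 5) = 7*13 = 91)
(1/(b - 14) + R(S))² = (1/(91 - 14) + 1)² = (1/77 + 1)² = (78/77)² = 6084/5929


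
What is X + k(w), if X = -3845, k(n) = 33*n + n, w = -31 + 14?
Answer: -4423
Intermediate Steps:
w = -17
k(n) = 34*n
X + k(w) = -3845 + 34*(-17) = -3845 - 578 = -4423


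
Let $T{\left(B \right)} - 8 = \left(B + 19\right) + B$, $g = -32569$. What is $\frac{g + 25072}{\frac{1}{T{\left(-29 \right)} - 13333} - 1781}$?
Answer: $\frac{100189908}{23801285} \approx 4.2094$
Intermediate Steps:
$T{\left(B \right)} = 27 + 2 B$ ($T{\left(B \right)} = 8 + \left(\left(B + 19\right) + B\right) = 8 + \left(\left(19 + B\right) + B\right) = 8 + \left(19 + 2 B\right) = 27 + 2 B$)
$\frac{g + 25072}{\frac{1}{T{\left(-29 \right)} - 13333} - 1781} = \frac{-32569 + 25072}{\frac{1}{\left(27 + 2 \left(-29\right)\right) - 13333} - 1781} = - \frac{7497}{\frac{1}{\left(27 - 58\right) - 13333} - 1781} = - \frac{7497}{\frac{1}{-31 - 13333} - 1781} = - \frac{7497}{\frac{1}{-13364} - 1781} = - \frac{7497}{- \frac{1}{13364} - 1781} = - \frac{7497}{- \frac{23801285}{13364}} = \left(-7497\right) \left(- \frac{13364}{23801285}\right) = \frac{100189908}{23801285}$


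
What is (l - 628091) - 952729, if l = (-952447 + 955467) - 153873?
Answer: -1731673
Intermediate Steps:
l = -150853 (l = 3020 - 153873 = -150853)
(l - 628091) - 952729 = (-150853 - 628091) - 952729 = -778944 - 952729 = -1731673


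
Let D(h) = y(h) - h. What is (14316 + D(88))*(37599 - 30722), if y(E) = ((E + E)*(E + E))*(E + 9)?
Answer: 20760975300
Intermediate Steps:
y(E) = 4*E²*(9 + E) (y(E) = ((2*E)*(2*E))*(9 + E) = (4*E²)*(9 + E) = 4*E²*(9 + E))
D(h) = -h + 4*h²*(9 + h) (D(h) = 4*h²*(9 + h) - h = -h + 4*h²*(9 + h))
(14316 + D(88))*(37599 - 30722) = (14316 + 88*(-1 + 4*88*(9 + 88)))*(37599 - 30722) = (14316 + 88*(-1 + 4*88*97))*6877 = (14316 + 88*(-1 + 34144))*6877 = (14316 + 88*34143)*6877 = (14316 + 3004584)*6877 = 3018900*6877 = 20760975300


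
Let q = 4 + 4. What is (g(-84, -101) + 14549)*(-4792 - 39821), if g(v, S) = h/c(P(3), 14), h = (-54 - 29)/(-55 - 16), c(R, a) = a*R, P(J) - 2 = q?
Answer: -6451804600659/9940 ≈ -6.4907e+8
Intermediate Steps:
q = 8
P(J) = 10 (P(J) = 2 + 8 = 10)
c(R, a) = R*a
h = 83/71 (h = -83/(-71) = -83*(-1/71) = 83/71 ≈ 1.1690)
g(v, S) = 83/9940 (g(v, S) = 83/(71*((10*14))) = (83/71)/140 = (83/71)*(1/140) = 83/9940)
(g(-84, -101) + 14549)*(-4792 - 39821) = (83/9940 + 14549)*(-4792 - 39821) = (144617143/9940)*(-44613) = -6451804600659/9940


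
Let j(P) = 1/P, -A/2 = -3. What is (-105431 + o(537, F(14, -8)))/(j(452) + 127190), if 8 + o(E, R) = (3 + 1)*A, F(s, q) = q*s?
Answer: -47647580/57489881 ≈ -0.82880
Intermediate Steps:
A = 6 (A = -2*(-3) = 6)
o(E, R) = 16 (o(E, R) = -8 + (3 + 1)*6 = -8 + 4*6 = -8 + 24 = 16)
(-105431 + o(537, F(14, -8)))/(j(452) + 127190) = (-105431 + 16)/(1/452 + 127190) = -105415/(1/452 + 127190) = -105415/57489881/452 = -105415*452/57489881 = -47647580/57489881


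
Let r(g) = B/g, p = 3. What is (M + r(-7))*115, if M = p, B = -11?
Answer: 3680/7 ≈ 525.71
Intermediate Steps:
M = 3
r(g) = -11/g
(M + r(-7))*115 = (3 - 11/(-7))*115 = (3 - 11*(-1/7))*115 = (3 + 11/7)*115 = (32/7)*115 = 3680/7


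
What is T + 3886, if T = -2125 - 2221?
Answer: -460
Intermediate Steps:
T = -4346
T + 3886 = -4346 + 3886 = -460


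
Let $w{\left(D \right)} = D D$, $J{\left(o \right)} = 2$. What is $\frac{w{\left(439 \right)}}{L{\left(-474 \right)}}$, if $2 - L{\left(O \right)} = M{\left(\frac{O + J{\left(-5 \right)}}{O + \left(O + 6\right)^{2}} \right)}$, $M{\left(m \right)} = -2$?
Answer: $\frac{192721}{4} \approx 48180.0$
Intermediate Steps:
$L{\left(O \right)} = 4$ ($L{\left(O \right)} = 2 - -2 = 2 + 2 = 4$)
$w{\left(D \right)} = D^{2}$
$\frac{w{\left(439 \right)}}{L{\left(-474 \right)}} = \frac{439^{2}}{4} = 192721 \cdot \frac{1}{4} = \frac{192721}{4}$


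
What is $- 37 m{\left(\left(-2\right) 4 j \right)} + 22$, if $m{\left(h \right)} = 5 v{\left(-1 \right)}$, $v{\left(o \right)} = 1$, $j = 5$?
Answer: $-163$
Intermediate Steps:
$m{\left(h \right)} = 5$ ($m{\left(h \right)} = 5 \cdot 1 = 5$)
$- 37 m{\left(\left(-2\right) 4 j \right)} + 22 = \left(-37\right) 5 + 22 = -185 + 22 = -163$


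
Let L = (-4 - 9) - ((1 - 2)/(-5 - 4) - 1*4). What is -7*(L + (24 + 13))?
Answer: -1757/9 ≈ -195.22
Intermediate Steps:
L = -82/9 (L = -13 - (-1/(-9) - 4) = -13 - (-1*(-1/9) - 4) = -13 - (1/9 - 4) = -13 - 1*(-35/9) = -13 + 35/9 = -82/9 ≈ -9.1111)
-7*(L + (24 + 13)) = -7*(-82/9 + (24 + 13)) = -7*(-82/9 + 37) = -7*251/9 = -1757/9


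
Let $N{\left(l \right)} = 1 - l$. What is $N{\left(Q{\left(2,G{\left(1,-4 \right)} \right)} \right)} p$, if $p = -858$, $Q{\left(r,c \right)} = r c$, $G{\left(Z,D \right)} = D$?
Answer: $-7722$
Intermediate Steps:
$Q{\left(r,c \right)} = c r$
$N{\left(Q{\left(2,G{\left(1,-4 \right)} \right)} \right)} p = \left(1 - \left(-4\right) 2\right) \left(-858\right) = \left(1 - -8\right) \left(-858\right) = \left(1 + 8\right) \left(-858\right) = 9 \left(-858\right) = -7722$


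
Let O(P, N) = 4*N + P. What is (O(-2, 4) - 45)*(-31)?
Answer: 961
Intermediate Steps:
O(P, N) = P + 4*N
(O(-2, 4) - 45)*(-31) = ((-2 + 4*4) - 45)*(-31) = ((-2 + 16) - 45)*(-31) = (14 - 45)*(-31) = -31*(-31) = 961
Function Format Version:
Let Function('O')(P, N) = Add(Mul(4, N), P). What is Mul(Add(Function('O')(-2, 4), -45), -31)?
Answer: 961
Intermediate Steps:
Function('O')(P, N) = Add(P, Mul(4, N))
Mul(Add(Function('O')(-2, 4), -45), -31) = Mul(Add(Add(-2, Mul(4, 4)), -45), -31) = Mul(Add(Add(-2, 16), -45), -31) = Mul(Add(14, -45), -31) = Mul(-31, -31) = 961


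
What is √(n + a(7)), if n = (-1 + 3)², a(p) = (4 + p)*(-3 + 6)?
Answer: √37 ≈ 6.0828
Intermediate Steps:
a(p) = 12 + 3*p (a(p) = (4 + p)*3 = 12 + 3*p)
n = 4 (n = 2² = 4)
√(n + a(7)) = √(4 + (12 + 3*7)) = √(4 + (12 + 21)) = √(4 + 33) = √37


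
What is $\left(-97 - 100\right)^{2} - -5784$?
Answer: $44593$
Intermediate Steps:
$\left(-97 - 100\right)^{2} - -5784 = \left(-197\right)^{2} + 5784 = 38809 + 5784 = 44593$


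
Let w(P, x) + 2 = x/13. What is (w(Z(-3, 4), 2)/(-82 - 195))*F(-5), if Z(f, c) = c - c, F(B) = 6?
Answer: 144/3601 ≈ 0.039989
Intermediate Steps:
Z(f, c) = 0
w(P, x) = -2 + x/13
(w(Z(-3, 4), 2)/(-82 - 195))*F(-5) = ((-2 + (1/13)*2)/(-82 - 195))*6 = ((-2 + 2/13)/(-277))*6 = -1/277*(-24/13)*6 = (24/3601)*6 = 144/3601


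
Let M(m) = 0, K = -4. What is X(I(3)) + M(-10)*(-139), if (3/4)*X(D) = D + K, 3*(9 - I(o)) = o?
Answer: 16/3 ≈ 5.3333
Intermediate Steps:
I(o) = 9 - o/3
X(D) = -16/3 + 4*D/3 (X(D) = 4*(D - 4)/3 = 4*(-4 + D)/3 = -16/3 + 4*D/3)
X(I(3)) + M(-10)*(-139) = (-16/3 + 4*(9 - 1/3*3)/3) + 0*(-139) = (-16/3 + 4*(9 - 1)/3) + 0 = (-16/3 + (4/3)*8) + 0 = (-16/3 + 32/3) + 0 = 16/3 + 0 = 16/3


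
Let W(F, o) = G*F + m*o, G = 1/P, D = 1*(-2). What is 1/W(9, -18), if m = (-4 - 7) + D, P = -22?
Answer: 22/5139 ≈ 0.0042810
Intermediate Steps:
D = -2
G = -1/22 (G = 1/(-22) = -1/22 ≈ -0.045455)
m = -13 (m = (-4 - 7) - 2 = -11 - 2 = -13)
W(F, o) = -13*o - F/22 (W(F, o) = -F/22 - 13*o = -13*o - F/22)
1/W(9, -18) = 1/(-13*(-18) - 1/22*9) = 1/(234 - 9/22) = 1/(5139/22) = 22/5139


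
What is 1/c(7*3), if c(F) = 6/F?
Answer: 7/2 ≈ 3.5000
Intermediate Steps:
1/c(7*3) = 1/(6/((7*3))) = 1/(6/21) = 1/(6*(1/21)) = 1/(2/7) = 7/2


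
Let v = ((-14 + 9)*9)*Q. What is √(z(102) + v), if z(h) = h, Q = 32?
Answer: I*√1338 ≈ 36.579*I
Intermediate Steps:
v = -1440 (v = ((-14 + 9)*9)*32 = -5*9*32 = -45*32 = -1440)
√(z(102) + v) = √(102 - 1440) = √(-1338) = I*√1338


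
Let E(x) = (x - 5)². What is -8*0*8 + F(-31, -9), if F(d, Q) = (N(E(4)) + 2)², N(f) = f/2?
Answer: 25/4 ≈ 6.2500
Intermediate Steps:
E(x) = (-5 + x)²
N(f) = f/2 (N(f) = f*(½) = f/2)
F(d, Q) = 25/4 (F(d, Q) = ((-5 + 4)²/2 + 2)² = ((½)*(-1)² + 2)² = ((½)*1 + 2)² = (½ + 2)² = (5/2)² = 25/4)
-8*0*8 + F(-31, -9) = -8*0*8 + 25/4 = 0*8 + 25/4 = 0 + 25/4 = 25/4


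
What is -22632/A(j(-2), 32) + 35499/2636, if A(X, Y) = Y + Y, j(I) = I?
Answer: -1793313/5272 ≈ -340.16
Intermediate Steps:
A(X, Y) = 2*Y
-22632/A(j(-2), 32) + 35499/2636 = -22632/(2*32) + 35499/2636 = -22632/64 + 35499*(1/2636) = -22632*1/64 + 35499/2636 = -2829/8 + 35499/2636 = -1793313/5272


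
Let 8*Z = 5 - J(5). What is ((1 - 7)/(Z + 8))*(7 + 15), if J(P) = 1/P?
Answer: -660/43 ≈ -15.349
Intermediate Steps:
Z = ⅗ (Z = (5 - 1/5)/8 = (5 - 1*⅕)/8 = (5 - ⅕)/8 = (⅛)*(24/5) = ⅗ ≈ 0.60000)
((1 - 7)/(Z + 8))*(7 + 15) = ((1 - 7)/(⅗ + 8))*(7 + 15) = -6/43/5*22 = -6*5/43*22 = -30/43*22 = -660/43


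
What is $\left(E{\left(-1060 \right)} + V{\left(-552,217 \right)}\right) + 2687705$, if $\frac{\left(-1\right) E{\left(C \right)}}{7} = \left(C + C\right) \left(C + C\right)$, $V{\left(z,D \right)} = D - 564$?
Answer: $-28773442$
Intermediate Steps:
$V{\left(z,D \right)} = -564 + D$
$E{\left(C \right)} = - 28 C^{2}$ ($E{\left(C \right)} = - 7 \left(C + C\right) \left(C + C\right) = - 7 \cdot 2 C 2 C = - 7 \cdot 4 C^{2} = - 28 C^{2}$)
$\left(E{\left(-1060 \right)} + V{\left(-552,217 \right)}\right) + 2687705 = \left(- 28 \left(-1060\right)^{2} + \left(-564 + 217\right)\right) + 2687705 = \left(\left(-28\right) 1123600 - 347\right) + 2687705 = \left(-31460800 - 347\right) + 2687705 = -31461147 + 2687705 = -28773442$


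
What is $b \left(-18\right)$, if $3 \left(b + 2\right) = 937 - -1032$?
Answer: $-11778$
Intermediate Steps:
$b = \frac{1963}{3}$ ($b = -2 + \frac{937 - -1032}{3} = -2 + \frac{937 + 1032}{3} = -2 + \frac{1}{3} \cdot 1969 = -2 + \frac{1969}{3} = \frac{1963}{3} \approx 654.33$)
$b \left(-18\right) = \frac{1963}{3} \left(-18\right) = -11778$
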